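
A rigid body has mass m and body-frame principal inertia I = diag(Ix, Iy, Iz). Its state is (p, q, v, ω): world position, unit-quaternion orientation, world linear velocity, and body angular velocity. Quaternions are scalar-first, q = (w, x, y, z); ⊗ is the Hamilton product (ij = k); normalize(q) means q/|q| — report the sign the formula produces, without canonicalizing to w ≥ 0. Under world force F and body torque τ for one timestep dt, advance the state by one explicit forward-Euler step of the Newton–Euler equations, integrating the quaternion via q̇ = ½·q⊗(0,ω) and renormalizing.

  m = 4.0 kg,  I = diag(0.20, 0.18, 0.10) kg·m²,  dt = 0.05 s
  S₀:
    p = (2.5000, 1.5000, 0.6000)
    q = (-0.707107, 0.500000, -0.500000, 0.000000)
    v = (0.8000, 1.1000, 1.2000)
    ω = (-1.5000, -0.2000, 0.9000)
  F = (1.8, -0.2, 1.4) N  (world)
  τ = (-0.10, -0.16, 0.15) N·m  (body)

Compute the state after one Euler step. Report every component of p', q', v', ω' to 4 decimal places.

p' = (2.5400, 1.5550, 0.6600)
q' = (-0.6902, 0.5148, -0.5072, -0.0371)
v' = (0.8225, 1.0975, 1.2175)
ω' = (-1.5286, -0.2069, 0.9780)

a = (0.4500, -0.0500, 0.3500)
p' = p + v·dt = (2.5400, 1.5550, 0.6600)
v' = v + a·dt = (0.8225, 1.0975, 1.2175)
(τ − ω×Iω)/I = (-0.5720, -0.1389, 1.5600)
ω' = ω + α·dt = (-1.5286, -0.2069, 0.9780)
Hamilton product q⊗(0,ω) = (0.6500000, 0.6106605, -0.3085786, -1.4863963)
updated quaternion q' = (-0.6902, 0.5148, -0.5072, -0.0371)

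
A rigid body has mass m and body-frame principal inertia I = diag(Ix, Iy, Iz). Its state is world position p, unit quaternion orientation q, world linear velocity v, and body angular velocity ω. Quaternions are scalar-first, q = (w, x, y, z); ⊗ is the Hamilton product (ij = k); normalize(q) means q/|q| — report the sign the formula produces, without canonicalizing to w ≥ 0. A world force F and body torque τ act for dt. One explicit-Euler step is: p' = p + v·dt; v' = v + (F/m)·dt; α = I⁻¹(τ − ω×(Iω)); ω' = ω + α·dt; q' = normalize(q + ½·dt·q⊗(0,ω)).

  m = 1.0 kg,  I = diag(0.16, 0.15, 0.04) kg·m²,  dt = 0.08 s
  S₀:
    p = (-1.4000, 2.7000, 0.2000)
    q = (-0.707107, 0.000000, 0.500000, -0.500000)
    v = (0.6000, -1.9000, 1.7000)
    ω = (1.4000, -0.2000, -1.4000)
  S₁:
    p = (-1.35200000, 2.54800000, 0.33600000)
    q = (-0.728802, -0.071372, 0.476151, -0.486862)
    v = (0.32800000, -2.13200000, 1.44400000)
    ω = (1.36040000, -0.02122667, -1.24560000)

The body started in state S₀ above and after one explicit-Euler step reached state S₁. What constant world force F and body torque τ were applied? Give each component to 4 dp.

F = (-3.4000, -2.9000, -3.2000)
τ = (-0.1100, 0.1000, 0.0800)

Δv = v₁−v₀ = (-0.27200000, -0.23200000, -0.25600000)
F = m·Δv/dt = (-3.4000, -2.9000, -3.2000)
Δω = ω₁−ω₀ = (-0.03960000, 0.17877333, 0.15440000)
precession coupling = (-0.0308, -0.2352, 0.0028)
I·α + gyro = (-0.1100, 0.1000, 0.0800)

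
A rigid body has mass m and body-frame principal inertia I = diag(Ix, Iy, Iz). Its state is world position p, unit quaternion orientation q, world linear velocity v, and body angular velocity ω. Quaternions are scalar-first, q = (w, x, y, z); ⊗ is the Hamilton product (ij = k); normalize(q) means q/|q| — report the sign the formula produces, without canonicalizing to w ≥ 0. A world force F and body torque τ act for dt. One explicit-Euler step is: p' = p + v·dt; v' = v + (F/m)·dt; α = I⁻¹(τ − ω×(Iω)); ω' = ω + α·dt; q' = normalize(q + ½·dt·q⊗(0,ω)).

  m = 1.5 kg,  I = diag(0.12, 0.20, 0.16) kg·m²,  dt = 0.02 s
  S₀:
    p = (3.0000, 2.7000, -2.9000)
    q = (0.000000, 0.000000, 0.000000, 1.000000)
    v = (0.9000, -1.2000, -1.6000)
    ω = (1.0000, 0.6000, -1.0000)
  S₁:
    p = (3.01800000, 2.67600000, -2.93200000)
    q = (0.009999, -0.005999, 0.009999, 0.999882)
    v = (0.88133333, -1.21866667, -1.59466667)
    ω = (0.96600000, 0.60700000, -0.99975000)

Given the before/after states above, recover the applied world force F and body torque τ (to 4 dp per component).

rate change Δω = (-0.03400000, 0.00700000, 0.00025000)
ω₀×(Iω₀) = (0.0240, 0.0400, 0.0480)
applied torque τ = (-0.1800, 0.1100, 0.0500)
Δv = v₁−v₀ = (-0.01866667, -0.01866667, 0.00533333)
m·(v₁−v₀)/dt = (-1.4000, -1.4000, 0.4000)

F = (-1.4000, -1.4000, 0.4000)
τ = (-0.1800, 0.1100, 0.0500)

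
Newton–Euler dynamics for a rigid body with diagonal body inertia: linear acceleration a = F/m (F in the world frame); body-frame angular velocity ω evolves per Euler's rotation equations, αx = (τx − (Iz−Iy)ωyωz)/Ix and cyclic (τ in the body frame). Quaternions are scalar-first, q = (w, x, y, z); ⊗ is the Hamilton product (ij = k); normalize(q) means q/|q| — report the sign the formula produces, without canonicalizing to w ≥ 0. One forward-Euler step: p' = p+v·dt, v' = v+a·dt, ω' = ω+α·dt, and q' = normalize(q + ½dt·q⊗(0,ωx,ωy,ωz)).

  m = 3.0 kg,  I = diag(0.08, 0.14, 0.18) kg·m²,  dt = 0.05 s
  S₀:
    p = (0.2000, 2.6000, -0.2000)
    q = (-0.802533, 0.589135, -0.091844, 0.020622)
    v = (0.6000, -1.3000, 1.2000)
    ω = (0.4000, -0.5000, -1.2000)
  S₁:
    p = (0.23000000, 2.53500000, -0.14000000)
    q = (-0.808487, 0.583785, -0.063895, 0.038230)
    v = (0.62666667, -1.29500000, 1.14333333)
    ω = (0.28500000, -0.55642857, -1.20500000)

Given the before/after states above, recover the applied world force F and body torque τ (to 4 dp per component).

F = (1.6000, 0.3000, -3.4000)
τ = (-0.1600, -0.1100, -0.0300)

Δv = v₁−v₀ = (0.02666667, 0.00500000, -0.05666667)
F = m·Δv/dt = (1.6000, 0.3000, -3.4000)
rate change Δω = (-0.11500000, -0.05642857, -0.00500000)
precession coupling = (0.0240, 0.0480, -0.0120)
I·α + gyro = (-0.1600, -0.1100, -0.0300)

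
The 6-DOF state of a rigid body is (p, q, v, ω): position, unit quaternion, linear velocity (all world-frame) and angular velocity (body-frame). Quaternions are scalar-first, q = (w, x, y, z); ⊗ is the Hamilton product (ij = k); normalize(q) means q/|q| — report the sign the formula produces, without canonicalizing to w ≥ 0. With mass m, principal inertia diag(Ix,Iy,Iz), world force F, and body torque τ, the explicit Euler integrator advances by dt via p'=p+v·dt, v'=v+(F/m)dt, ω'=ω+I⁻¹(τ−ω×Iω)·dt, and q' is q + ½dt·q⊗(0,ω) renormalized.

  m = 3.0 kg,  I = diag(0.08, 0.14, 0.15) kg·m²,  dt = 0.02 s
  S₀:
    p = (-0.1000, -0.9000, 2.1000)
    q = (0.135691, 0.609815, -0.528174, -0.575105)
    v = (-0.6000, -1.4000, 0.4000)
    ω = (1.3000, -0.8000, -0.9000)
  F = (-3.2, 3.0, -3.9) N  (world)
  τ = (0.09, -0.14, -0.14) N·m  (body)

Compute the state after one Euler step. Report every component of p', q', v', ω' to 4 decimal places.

a = F/m = (-1.0667, 1.0000, -1.3000)
p' = p + v·dt = (-0.1120, -0.9280, 2.1080)
v' = v + a·dt = (-0.6213, -1.3800, 0.3740)
precession coupling ω×(Iω) = (0.0072, 0.0819, -0.0624)
angular accel α = (1.0350, -1.5850, -0.5173)
new body rate ω' = (1.3207, -0.8317, -0.9103)
q⊗(0,ω) = (-1.7328932, 0.1916709, -0.3073558, 0.0766523)
q' = normalize(q + ½dt·q⊗(0,ω)) = (0.1183, 0.6116, -0.5312, -0.5742)

p' = (-0.1120, -0.9280, 2.1080)
q' = (0.1183, 0.6116, -0.5312, -0.5742)
v' = (-0.6213, -1.3800, 0.3740)
ω' = (1.3207, -0.8317, -0.9103)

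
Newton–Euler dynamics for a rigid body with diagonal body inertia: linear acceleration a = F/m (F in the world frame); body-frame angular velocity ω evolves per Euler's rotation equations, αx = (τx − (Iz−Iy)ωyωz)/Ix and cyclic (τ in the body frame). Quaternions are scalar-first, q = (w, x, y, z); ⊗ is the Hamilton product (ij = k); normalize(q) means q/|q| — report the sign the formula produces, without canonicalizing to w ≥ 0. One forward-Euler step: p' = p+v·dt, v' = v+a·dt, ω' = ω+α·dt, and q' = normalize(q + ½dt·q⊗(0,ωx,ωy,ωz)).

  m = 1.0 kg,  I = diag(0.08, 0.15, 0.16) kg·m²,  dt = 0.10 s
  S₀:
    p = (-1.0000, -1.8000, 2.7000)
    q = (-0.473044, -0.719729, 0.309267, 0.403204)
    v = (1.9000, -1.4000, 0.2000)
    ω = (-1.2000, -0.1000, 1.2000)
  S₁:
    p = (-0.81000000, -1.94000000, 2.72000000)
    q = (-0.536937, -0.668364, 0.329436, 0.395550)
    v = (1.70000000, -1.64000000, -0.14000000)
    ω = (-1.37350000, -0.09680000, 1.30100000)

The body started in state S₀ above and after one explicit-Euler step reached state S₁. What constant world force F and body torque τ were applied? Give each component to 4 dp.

rate change Δω = (-0.17350000, 0.00320000, 0.10100000)
gyro term ω₀×Iω₀ = (-0.0012, 0.1152, 0.0084)
applied torque τ = (-0.1400, 0.1200, 0.1700)
v₁ − v₀ = (-0.20000000, -0.24000000, -0.34000000)
applied force F = (-2.0000, -2.4000, -3.4000)

F = (-2.0000, -2.4000, -3.4000)
τ = (-0.1400, 0.1200, 0.1700)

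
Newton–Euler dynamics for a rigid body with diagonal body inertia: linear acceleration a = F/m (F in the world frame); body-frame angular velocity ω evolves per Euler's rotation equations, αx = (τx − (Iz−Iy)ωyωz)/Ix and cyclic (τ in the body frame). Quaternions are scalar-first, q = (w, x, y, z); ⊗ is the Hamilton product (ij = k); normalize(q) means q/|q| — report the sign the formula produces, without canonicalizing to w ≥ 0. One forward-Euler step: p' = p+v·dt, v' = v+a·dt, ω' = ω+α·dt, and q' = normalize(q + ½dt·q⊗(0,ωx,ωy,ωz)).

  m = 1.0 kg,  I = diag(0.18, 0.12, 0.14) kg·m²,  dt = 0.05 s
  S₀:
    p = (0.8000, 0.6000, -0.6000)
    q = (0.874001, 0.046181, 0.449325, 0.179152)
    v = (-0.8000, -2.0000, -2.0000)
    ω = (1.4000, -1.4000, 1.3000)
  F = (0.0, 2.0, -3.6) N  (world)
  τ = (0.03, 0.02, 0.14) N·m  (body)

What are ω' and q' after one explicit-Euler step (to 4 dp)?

ω' = (1.4184, -1.4220, 1.3080)
q' = (0.8807, 0.0975, 0.4228, 0.1899)

ω×(Iω) gyroscopic = (-0.0364, 0.0728, 0.1176)
angular accel α = (0.3689, -0.4400, 0.1600)
ω + α·dt = (1.4184, -1.4220, 1.3080)
q⊗(0,ω) = (0.3315040, 2.0585367, -1.0328239, 0.4424929)
q' = normalize(q + ½dt·q⊗(0,ω)) = (0.8807, 0.0975, 0.4228, 0.1899)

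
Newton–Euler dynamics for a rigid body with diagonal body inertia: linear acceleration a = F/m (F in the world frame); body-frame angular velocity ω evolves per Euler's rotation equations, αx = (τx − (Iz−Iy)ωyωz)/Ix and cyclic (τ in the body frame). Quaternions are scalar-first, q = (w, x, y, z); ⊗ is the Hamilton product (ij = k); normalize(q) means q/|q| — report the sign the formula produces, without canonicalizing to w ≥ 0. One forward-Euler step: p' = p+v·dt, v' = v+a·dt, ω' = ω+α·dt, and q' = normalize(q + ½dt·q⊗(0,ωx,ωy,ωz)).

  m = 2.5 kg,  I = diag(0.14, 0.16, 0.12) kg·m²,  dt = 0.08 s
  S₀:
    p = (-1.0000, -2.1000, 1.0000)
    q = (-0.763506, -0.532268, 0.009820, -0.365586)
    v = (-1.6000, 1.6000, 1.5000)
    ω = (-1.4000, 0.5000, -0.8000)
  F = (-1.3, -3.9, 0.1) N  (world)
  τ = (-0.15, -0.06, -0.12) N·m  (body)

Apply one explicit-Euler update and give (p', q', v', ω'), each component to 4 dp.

p' = (-1.1280, -1.9720, 1.1200)
q' = (-0.8034, -0.4814, -0.0020, -0.3505)
v' = (-1.6416, 1.4752, 1.5032)
ω' = (-1.4949, 0.4588, -0.8707)

linear accel F/m = (-0.5200, -1.5600, 0.0400)
p' = p + v·dt = (-1.1280, -1.9720, 1.1200)
v' = v + a·dt = (-1.6416, 1.4752, 1.5032)
precession coupling ω×(Iω) = (0.0160, 0.0224, -0.0140)
(τ − ω×Iω)/I = (-1.1857, -0.5150, -0.8833)
ω + α·dt = (-1.4949, 0.4588, -0.8707)
q⊗(0,ω) = (-1.0425540, 1.2438454, -0.2957470, 0.3584188)
q' = normalize(q + ½dt·q⊗(0,ω)) = (-0.8034, -0.4814, -0.0020, -0.3505)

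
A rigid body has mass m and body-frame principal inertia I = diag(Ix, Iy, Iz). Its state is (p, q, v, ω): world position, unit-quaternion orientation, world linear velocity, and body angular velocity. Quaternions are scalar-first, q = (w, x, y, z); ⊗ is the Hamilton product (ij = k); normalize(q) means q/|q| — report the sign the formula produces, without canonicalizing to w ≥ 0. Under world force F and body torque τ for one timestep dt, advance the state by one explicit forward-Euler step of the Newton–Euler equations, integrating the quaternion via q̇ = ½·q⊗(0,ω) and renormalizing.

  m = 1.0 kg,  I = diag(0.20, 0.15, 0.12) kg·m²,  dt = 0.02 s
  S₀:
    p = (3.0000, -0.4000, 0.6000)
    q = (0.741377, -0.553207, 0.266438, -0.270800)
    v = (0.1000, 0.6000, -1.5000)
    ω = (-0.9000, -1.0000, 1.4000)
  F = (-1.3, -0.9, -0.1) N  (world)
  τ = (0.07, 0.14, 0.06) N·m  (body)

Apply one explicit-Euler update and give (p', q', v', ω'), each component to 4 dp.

(τ − ω×Iω)/I = (0.1400, 1.6053, 0.8750)
ω + α·dt = (-0.8972, -0.9679, 1.4175)
q⊗(0,ω) = (0.1476717, -0.5650261, 0.2768328, 1.8309290)
q' = normalize(q + ½dt·q⊗(0,ω)) = (0.7427, -0.5588, 0.2692, -0.2524)
new position p' = (3.0020, -0.3880, 0.5700)
v' = v + a·dt = (0.0740, 0.5820, -1.5020)

p' = (3.0020, -0.3880, 0.5700)
q' = (0.7427, -0.5588, 0.2692, -0.2524)
v' = (0.0740, 0.5820, -1.5020)
ω' = (-0.8972, -0.9679, 1.4175)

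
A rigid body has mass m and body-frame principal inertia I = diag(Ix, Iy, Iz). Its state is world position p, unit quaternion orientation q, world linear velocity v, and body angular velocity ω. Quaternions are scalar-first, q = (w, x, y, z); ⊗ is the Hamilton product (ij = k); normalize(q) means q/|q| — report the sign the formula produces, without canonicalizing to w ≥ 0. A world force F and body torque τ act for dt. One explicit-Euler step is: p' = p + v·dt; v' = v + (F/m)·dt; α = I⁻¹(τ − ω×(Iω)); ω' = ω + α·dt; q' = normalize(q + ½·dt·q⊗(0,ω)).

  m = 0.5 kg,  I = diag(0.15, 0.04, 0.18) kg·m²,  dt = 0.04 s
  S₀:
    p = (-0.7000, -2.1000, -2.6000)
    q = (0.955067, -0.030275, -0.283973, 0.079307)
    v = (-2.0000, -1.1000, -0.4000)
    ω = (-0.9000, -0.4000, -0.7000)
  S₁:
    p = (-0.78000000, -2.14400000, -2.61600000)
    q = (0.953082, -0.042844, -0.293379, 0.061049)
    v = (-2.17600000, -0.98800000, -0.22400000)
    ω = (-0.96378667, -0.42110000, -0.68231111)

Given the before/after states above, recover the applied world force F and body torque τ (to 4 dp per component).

F = (-2.2000, 1.4000, 2.2000)
τ = (-0.2000, -0.0400, 0.0400)

Δv = v₁−v₀ = (-0.17600000, 0.11200000, 0.17600000)
applied force F = (-2.2000, 1.4000, 2.2000)
ω₁ − ω₀ = (-0.06378667, -0.02110000, 0.01768889)
applied torque τ = (-0.2000, -0.0400, 0.0400)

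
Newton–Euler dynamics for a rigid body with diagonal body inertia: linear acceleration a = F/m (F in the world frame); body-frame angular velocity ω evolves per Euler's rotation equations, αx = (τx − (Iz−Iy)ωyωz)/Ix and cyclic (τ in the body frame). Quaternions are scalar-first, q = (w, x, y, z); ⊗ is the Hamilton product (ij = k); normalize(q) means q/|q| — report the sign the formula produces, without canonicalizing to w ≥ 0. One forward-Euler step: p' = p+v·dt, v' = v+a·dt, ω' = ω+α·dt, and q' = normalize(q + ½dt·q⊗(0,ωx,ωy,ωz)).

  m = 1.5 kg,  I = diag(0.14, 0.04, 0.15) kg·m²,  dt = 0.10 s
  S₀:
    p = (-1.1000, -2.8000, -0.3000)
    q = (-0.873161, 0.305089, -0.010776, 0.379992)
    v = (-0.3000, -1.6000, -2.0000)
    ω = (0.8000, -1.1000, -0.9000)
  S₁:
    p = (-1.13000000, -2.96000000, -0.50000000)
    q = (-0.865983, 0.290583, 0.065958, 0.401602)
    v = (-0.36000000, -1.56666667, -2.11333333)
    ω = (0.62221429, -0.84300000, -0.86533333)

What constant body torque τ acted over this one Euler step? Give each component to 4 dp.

rate change Δω = (-0.17778571, 0.25700000, 0.03466667)
I·α + gyro = (-0.1400, 0.1100, 0.1400)

τ = (-0.1400, 0.1100, 0.1400)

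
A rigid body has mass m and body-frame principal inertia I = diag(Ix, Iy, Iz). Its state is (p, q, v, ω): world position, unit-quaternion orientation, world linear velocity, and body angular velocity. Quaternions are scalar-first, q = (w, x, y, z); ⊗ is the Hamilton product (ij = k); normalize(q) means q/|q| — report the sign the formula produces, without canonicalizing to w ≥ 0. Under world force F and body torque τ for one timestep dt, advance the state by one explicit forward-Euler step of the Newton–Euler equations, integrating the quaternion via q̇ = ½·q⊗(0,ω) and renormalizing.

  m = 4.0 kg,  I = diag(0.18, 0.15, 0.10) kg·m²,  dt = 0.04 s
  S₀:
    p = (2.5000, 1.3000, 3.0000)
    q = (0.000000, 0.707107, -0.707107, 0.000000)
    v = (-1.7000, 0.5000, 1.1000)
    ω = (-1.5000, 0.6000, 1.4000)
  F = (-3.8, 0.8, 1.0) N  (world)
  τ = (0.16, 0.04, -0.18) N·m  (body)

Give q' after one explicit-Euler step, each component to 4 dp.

q' = (0.0297, 0.6867, -0.7262, -0.0127)

2q̇ = q⊗(0,ω) = (1.4849247, -0.9899498, -0.9899498, -0.6363963)
q + ½dt·q⊗(0,ω), renormalized = (0.0297, 0.6867, -0.7262, -0.0127)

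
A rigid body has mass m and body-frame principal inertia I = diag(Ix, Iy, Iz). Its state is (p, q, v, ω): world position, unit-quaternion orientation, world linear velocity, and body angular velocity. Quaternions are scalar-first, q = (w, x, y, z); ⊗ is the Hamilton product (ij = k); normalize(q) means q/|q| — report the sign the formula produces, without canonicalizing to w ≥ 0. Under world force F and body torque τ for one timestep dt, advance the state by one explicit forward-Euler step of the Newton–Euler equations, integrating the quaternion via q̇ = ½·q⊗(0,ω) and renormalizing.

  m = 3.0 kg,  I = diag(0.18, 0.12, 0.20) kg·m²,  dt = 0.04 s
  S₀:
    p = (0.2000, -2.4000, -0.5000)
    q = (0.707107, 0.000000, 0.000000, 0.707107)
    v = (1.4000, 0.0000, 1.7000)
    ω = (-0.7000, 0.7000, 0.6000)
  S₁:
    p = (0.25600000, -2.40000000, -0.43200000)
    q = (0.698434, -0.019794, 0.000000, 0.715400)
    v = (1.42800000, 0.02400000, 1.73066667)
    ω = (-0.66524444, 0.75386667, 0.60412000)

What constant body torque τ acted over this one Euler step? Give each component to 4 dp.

τ = (0.1900, 0.1700, 0.0500)

ω₁ − ω₀ = (0.03475556, 0.05386667, 0.00412000)
τ = I·(Δω/dt) + ω₀×(Iω₀) = (0.1900, 0.1700, 0.0500)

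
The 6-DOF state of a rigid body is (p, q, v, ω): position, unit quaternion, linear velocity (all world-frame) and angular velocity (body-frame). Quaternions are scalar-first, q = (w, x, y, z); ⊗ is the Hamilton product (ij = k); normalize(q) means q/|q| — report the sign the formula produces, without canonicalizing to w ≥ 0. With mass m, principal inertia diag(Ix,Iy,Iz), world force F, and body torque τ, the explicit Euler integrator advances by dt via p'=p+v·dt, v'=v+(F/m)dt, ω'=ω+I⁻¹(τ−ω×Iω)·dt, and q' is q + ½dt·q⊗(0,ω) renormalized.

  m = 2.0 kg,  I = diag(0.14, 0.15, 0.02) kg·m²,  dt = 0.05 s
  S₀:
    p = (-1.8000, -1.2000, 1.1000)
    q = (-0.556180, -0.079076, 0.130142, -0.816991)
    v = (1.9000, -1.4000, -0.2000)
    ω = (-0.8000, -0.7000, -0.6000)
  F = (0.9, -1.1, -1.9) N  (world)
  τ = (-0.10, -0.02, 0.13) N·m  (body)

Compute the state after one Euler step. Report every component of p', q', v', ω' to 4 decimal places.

a = F/m = (0.4500, -0.5500, -0.9500)
new position p' = (-1.7050, -1.2700, 1.0900)
new velocity v' = (1.9225, -1.4275, -0.2475)
precession coupling ω×(Iω) = (-0.0546, 0.0576, 0.0056)
angular accel α = (-0.3243, -0.5173, 6.2200)
ω' = ω + α·dt = (-0.8162, -0.7259, -0.2890)
q⊗(0,ω) = (-0.4623560, -0.2050349, 0.9954732, 0.4931748)
q + ½dt·q⊗(0,ω), renormalized = (-0.5675, -0.0842, 0.1550, -0.8043)

p' = (-1.7050, -1.2700, 1.0900)
q' = (-0.5675, -0.0842, 0.1550, -0.8043)
v' = (1.9225, -1.4275, -0.2475)
ω' = (-0.8162, -0.7259, -0.2890)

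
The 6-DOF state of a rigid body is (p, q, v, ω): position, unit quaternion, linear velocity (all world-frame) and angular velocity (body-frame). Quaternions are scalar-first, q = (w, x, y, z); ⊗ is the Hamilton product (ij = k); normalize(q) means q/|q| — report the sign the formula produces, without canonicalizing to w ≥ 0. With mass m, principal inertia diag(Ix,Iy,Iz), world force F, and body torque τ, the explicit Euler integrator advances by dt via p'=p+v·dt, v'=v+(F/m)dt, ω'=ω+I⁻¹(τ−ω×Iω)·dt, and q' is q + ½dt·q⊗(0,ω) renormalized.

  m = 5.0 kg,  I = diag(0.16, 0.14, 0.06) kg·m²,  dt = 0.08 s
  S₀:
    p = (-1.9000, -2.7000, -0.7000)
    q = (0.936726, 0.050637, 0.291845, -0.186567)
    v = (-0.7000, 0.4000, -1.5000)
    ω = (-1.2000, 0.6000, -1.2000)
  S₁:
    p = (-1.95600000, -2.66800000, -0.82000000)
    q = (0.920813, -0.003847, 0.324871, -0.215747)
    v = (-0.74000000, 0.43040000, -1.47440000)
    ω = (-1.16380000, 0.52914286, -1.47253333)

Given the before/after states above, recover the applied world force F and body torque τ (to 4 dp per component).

F = (-2.5000, 1.9000, 1.6000)
τ = (0.1300, 0.0200, -0.1900)

Δω = ω₁−ω₀ = (0.03620000, -0.07085714, -0.27253333)
gyro term ω₀×Iω₀ = (0.0576, 0.1440, 0.0144)
I·α + gyro = (0.1300, 0.0200, -0.1900)
velocity change Δv = (-0.04000000, 0.03040000, 0.02560000)
applied force F = (-2.5000, 1.9000, 1.6000)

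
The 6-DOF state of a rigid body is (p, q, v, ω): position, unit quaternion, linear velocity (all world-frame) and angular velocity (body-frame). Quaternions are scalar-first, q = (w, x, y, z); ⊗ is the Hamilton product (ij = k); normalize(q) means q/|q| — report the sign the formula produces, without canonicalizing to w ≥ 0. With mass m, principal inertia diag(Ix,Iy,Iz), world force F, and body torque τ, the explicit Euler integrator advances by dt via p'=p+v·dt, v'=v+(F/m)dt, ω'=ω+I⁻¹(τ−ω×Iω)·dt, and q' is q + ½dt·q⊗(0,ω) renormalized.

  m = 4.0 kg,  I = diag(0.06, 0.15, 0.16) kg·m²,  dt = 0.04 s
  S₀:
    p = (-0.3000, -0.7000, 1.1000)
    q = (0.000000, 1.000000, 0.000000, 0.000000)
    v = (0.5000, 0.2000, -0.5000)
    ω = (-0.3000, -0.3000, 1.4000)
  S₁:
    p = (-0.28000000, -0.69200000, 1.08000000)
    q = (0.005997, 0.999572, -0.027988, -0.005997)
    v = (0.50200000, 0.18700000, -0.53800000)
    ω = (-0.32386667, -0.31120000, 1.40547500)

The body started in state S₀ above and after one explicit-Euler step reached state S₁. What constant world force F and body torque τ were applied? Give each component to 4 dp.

F = (0.2000, -1.3000, -3.8000)
τ = (-0.0400, 0.0000, 0.0300)

rate change Δω = (-0.02386667, -0.01120000, 0.00547500)
precession coupling = (-0.0042, 0.0420, 0.0081)
applied torque τ = (-0.0400, 0.0000, 0.0300)
v₁ − v₀ = (0.00200000, -0.01300000, -0.03800000)
F = m·Δv/dt = (0.2000, -1.3000, -3.8000)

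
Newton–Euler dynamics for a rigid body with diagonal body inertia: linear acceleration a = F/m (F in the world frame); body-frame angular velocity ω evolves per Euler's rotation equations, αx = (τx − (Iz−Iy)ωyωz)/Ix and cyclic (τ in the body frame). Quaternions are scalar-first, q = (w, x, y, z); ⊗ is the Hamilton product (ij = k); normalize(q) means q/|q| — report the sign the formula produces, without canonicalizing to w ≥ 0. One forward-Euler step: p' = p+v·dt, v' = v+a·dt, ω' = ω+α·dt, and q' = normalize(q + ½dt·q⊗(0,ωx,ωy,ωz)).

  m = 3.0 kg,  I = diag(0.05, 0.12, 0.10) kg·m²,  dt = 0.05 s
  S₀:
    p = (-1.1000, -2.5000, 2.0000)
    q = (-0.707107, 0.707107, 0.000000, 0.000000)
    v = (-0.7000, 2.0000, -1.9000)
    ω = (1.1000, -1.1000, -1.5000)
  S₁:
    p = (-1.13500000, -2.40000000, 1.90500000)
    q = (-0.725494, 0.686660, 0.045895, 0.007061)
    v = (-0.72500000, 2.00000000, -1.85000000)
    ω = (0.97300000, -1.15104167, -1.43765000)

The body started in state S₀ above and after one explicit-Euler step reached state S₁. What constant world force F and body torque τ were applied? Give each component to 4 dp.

ω₁ − ω₀ = (-0.12700000, -0.05104167, 0.06235000)
τ = I·(Δω/dt) + ω₀×(Iω₀) = (-0.1600, -0.0400, 0.0400)
velocity change Δv = (-0.02500000, 0.00000000, 0.05000000)
applied force F = (-1.5000, 0.0000, 3.0000)

F = (-1.5000, 0.0000, 3.0000)
τ = (-0.1600, -0.0400, 0.0400)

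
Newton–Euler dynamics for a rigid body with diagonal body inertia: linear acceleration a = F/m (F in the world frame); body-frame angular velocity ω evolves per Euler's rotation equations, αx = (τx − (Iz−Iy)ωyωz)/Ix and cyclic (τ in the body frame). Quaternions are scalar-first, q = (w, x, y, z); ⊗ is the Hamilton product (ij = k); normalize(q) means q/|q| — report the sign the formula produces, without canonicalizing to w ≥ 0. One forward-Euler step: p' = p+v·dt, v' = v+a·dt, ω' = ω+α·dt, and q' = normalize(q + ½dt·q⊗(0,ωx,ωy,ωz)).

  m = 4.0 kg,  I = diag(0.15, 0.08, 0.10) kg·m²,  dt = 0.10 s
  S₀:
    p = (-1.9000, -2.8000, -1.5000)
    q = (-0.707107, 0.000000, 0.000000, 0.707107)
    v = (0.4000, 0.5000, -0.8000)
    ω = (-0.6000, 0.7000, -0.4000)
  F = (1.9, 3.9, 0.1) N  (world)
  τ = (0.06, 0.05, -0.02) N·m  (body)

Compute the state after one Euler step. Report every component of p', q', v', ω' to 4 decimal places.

a = (0.4750, 0.9750, 0.0250)
p + v·dt = (-1.8600, -2.7500, -1.5800)
new velocity v' = (0.4475, 0.5975, -0.7975)
gyro term ω×Iω = (-0.0056, 0.0120, 0.0294)
angular accel α = (0.4373, 0.4750, -0.4940)
ω' = ω + α·dt = (-0.5563, 0.7475, -0.4494)
q⊗(0,ω) = (0.2828428, -0.0707107, -0.9192391, 0.2828428)
q + ½dt·q⊗(0,ω), renormalized = (-0.6921, -0.0035, -0.0459, 0.7203)

p' = (-1.8600, -2.7500, -1.5800)
q' = (-0.6921, -0.0035, -0.0459, 0.7203)
v' = (0.4475, 0.5975, -0.7975)
ω' = (-0.5563, 0.7475, -0.4494)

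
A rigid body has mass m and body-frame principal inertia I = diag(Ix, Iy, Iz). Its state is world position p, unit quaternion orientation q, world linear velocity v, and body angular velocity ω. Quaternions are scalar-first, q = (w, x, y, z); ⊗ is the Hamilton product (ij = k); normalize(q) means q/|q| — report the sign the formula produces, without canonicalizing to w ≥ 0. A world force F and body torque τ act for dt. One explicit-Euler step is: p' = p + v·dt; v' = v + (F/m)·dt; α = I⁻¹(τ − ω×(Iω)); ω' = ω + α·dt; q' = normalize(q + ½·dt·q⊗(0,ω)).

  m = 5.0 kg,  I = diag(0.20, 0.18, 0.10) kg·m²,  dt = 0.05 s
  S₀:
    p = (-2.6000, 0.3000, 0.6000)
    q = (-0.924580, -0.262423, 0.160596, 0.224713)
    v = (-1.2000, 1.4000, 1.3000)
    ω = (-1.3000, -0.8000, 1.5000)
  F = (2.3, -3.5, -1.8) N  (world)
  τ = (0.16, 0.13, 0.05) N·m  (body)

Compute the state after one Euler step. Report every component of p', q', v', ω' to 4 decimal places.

p' = (-2.6600, 0.3700, 0.6650)
q' = (-0.9370, -0.2215, 0.1814, 0.2002)
v' = (-1.1770, 1.3650, 1.2820)
ω' = (-1.2840, -0.7097, 1.5354)

new position p' = (-2.6600, 0.3700, 0.6650)
v' = v + a·dt = (-1.1770, 1.3650, 1.2820)
ω×(Iω) gyroscopic = (0.0960, -0.1950, -0.0208)
angular accel α = (0.3200, 1.8056, 0.7080)
new body rate ω' = (-1.2840, -0.7097, 1.5354)
Hamilton product q⊗(0,ω) = (-0.5497426, 1.6226184, 0.8411716, -0.9681568)
updated quaternion q' = (-0.9370, -0.2215, 0.1814, 0.2002)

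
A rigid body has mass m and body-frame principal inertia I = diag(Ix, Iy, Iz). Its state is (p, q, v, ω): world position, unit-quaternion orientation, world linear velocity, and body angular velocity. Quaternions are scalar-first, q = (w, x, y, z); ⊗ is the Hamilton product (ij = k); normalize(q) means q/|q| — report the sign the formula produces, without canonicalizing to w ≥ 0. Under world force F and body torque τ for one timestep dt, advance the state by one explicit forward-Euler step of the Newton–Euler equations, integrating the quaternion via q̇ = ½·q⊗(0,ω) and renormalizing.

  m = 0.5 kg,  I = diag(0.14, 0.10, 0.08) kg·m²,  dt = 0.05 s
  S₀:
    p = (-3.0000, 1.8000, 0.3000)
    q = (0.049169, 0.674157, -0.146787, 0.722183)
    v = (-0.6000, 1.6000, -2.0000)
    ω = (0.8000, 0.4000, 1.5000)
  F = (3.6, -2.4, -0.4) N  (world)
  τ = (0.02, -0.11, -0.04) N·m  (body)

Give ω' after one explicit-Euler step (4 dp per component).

ω' = (0.8114, 0.3090, 1.4830)

ω×(Iω) gyroscopic = (-0.0120, 0.0720, -0.0128)
α = I⁻¹(τ − ω×Iω) = (0.2286, -1.8200, -0.3400)
ω + α·dt = (0.8114, 0.3090, 1.4830)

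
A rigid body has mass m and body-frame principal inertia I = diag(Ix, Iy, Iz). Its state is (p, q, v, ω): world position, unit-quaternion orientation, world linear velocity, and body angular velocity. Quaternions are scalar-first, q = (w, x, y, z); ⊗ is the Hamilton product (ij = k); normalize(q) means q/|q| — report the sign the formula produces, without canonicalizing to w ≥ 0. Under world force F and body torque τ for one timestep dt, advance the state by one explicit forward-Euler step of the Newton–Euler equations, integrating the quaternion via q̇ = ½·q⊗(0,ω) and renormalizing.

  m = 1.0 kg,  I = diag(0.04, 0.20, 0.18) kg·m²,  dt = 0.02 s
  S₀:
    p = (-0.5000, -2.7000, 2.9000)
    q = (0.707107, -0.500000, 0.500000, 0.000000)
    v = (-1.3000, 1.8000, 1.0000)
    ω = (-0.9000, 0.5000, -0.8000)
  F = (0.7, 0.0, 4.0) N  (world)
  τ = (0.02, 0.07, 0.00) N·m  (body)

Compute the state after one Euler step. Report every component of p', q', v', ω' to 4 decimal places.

p' = (-0.5260, -2.6640, 2.9200)
q' = (0.7000, -0.5103, 0.4995, -0.0037)
v' = (-1.2860, 1.8000, 1.0800)
ω' = (-0.8940, 0.5171, -0.7920)

gyro term ω×Iω = (0.0080, -0.1008, -0.0720)
α = I⁻¹(τ − ω×Iω) = (0.3000, 0.8540, 0.4000)
new body rate ω' = (-0.8940, 0.5171, -0.7920)
2q̇ = q⊗(0,ω) = (-0.7000000, -1.0363963, -0.0464465, -0.3656856)
q + ½dt·q⊗(0,ω), renormalized = (0.7000, -0.5103, 0.4995, -0.0037)
p' = p + v·dt = (-0.5260, -2.6640, 2.9200)
v + (F/m)dt = (-1.2860, 1.8000, 1.0800)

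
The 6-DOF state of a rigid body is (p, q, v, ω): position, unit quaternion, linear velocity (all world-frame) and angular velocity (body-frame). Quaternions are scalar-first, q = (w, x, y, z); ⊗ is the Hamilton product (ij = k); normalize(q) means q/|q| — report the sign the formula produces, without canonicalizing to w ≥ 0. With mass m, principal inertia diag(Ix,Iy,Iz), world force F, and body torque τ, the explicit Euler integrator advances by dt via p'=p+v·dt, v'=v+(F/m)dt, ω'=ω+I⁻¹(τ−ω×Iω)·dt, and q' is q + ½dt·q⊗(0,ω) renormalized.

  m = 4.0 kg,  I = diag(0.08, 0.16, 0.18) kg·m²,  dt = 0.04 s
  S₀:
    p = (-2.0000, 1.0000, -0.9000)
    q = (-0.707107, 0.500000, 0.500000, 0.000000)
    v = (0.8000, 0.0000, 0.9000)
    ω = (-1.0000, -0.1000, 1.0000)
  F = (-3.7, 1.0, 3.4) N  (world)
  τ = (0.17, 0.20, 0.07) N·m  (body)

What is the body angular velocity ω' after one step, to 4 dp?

ω' = (-0.9140, -0.0750, 1.0138)

angular accel α = (2.1500, 0.6250, 0.3444)
ω + α·dt = (-0.9140, -0.0750, 1.0138)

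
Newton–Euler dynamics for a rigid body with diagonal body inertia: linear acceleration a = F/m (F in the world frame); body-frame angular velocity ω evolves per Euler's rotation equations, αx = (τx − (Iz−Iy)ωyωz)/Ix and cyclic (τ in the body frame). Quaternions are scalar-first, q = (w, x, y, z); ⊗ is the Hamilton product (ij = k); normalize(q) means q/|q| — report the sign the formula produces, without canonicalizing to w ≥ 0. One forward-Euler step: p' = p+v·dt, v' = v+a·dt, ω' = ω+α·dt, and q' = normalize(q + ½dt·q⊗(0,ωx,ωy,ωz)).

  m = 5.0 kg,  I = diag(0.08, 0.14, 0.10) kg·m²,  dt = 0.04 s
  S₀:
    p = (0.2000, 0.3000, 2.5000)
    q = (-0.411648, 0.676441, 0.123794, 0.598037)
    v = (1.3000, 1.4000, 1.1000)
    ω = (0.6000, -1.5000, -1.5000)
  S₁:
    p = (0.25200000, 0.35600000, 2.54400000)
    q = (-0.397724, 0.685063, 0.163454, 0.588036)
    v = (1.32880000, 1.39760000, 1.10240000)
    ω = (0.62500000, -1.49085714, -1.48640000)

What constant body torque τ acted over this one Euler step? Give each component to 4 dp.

τ = (-0.0400, 0.0500, -0.0200)

Δω = ω₁−ω₀ = (0.02500000, 0.00914286, 0.01360000)
I·α + gyro = (-0.0400, 0.0500, -0.0200)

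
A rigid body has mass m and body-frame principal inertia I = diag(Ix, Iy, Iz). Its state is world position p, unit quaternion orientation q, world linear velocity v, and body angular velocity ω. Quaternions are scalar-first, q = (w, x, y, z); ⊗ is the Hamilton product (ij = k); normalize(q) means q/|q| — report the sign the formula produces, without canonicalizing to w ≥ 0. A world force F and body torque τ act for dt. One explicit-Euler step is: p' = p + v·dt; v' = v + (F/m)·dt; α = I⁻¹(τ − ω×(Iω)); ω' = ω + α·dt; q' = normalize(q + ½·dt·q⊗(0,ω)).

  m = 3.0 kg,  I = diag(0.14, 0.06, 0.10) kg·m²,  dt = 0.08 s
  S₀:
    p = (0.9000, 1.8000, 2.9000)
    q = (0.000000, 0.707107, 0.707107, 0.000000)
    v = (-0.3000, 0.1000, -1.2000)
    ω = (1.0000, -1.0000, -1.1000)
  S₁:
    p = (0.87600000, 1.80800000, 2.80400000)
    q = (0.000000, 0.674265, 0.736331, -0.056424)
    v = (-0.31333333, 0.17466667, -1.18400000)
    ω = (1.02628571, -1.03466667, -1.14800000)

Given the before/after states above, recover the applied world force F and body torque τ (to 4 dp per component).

F = (-0.5000, 2.8000, 0.6000)
τ = (0.0900, -0.0700, 0.0200)

Δω = ω₁−ω₀ = (0.02628571, -0.03466667, -0.04800000)
applied torque τ = (0.0900, -0.0700, 0.0200)
velocity change Δv = (-0.01333333, 0.07466667, 0.01600000)
applied force F = (-0.5000, 2.8000, 0.6000)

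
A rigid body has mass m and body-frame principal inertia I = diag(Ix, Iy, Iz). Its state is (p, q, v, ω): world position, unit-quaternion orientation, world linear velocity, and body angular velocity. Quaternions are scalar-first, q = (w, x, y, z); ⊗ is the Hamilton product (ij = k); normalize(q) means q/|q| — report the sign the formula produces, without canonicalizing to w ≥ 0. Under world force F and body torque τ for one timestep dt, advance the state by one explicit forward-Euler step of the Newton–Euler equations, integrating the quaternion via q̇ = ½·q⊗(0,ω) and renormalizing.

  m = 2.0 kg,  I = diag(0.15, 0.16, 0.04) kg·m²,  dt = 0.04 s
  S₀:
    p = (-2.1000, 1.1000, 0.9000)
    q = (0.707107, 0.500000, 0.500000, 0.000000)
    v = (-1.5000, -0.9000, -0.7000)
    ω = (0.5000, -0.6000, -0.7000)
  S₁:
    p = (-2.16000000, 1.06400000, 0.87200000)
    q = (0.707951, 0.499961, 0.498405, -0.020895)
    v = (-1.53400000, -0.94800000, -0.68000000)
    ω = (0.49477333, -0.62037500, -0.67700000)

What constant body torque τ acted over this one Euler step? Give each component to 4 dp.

τ = (-0.0700, -0.1200, 0.0200)

Δω = ω₁−ω₀ = (-0.00522667, -0.02037500, 0.02300000)
τ = I·(Δω/dt) + ω₀×(Iω₀) = (-0.0700, -0.1200, 0.0200)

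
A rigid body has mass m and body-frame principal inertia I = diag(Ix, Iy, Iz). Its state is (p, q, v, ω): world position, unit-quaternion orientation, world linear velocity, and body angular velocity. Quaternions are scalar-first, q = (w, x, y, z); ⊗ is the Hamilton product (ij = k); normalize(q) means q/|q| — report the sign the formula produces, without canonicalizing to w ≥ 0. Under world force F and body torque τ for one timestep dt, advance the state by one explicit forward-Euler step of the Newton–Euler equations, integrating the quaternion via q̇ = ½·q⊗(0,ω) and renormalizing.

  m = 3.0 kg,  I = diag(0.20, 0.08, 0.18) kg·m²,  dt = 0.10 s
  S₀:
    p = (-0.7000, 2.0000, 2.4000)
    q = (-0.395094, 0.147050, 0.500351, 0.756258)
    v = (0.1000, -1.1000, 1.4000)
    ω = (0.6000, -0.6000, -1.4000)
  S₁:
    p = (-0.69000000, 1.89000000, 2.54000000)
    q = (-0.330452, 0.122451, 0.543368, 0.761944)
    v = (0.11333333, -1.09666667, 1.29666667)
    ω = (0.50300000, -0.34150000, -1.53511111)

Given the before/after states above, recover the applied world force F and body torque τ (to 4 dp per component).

F = (0.4000, 0.1000, -3.1000)
τ = (-0.1100, 0.1900, -0.2000)

Δv = v₁−v₀ = (0.01333333, 0.00333333, -0.10333333)
m·(v₁−v₀)/dt = (0.4000, 0.1000, -3.1000)
rate change Δω = (-0.09700000, 0.25850000, -0.13511111)
applied torque τ = (-0.1100, 0.1900, -0.2000)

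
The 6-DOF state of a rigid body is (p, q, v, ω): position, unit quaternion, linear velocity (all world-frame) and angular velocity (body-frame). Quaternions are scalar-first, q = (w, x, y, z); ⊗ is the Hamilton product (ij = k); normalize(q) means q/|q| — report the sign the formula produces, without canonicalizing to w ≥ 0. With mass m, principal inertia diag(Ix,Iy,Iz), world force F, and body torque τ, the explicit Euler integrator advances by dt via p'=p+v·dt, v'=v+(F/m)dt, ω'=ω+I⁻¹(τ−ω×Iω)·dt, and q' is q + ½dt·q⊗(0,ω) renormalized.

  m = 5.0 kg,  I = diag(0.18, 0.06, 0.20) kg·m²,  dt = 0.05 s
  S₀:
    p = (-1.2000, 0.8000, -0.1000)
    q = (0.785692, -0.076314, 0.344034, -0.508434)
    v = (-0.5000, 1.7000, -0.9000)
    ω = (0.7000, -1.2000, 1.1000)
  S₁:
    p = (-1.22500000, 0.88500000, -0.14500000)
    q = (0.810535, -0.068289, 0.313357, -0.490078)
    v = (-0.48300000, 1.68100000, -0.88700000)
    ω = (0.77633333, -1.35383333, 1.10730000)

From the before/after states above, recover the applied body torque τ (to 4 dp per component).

rate change Δω = (0.07633333, -0.15383333, 0.00730000)
applied torque τ = (0.0900, -0.2000, 0.1300)

τ = (0.0900, -0.2000, 0.1300)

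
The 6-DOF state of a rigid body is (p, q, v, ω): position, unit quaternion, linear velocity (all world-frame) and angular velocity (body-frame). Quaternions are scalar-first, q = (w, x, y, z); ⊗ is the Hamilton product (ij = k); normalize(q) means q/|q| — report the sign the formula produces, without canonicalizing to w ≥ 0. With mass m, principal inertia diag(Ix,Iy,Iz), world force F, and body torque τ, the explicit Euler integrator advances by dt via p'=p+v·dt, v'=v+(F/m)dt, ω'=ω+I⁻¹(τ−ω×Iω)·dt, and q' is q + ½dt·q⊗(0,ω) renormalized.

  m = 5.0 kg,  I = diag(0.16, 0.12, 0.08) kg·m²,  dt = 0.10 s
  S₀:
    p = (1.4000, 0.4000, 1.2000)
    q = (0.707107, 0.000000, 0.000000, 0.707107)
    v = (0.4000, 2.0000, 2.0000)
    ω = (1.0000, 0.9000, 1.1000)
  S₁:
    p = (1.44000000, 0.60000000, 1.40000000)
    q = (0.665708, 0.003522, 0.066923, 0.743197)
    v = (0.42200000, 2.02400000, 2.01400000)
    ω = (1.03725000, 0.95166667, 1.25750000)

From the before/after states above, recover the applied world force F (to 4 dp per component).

F = (1.1000, 1.2000, 0.7000)

Δv = v₁−v₀ = (0.02200000, 0.02400000, 0.01400000)
applied force F = (1.1000, 1.2000, 0.7000)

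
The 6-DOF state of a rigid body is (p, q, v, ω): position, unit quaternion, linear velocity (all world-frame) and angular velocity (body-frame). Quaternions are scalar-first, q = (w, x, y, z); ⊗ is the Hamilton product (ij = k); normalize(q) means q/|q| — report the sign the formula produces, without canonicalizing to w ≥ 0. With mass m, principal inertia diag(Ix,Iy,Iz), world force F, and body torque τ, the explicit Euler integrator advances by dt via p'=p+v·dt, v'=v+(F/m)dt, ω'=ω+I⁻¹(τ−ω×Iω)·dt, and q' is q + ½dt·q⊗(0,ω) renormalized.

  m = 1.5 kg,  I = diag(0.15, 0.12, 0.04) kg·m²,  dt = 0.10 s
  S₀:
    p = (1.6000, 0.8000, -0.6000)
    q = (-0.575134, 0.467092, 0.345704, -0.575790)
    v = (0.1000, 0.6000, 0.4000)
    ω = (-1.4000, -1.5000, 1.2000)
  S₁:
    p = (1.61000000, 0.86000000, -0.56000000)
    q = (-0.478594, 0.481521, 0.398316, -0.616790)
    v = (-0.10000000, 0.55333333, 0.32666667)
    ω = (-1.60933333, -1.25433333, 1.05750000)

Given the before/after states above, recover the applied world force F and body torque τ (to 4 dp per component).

F = (-3.0000, -0.7000, -1.1000)
τ = (-0.1700, 0.1100, -0.1200)

v₁ − v₀ = (-0.20000000, -0.04666667, -0.07333333)
F = m·Δv/dt = (-3.0000, -0.7000, -1.1000)
rate change Δω = (-0.20933333, 0.24566667, -0.14250000)
gyro term ω₀×Iω₀ = (0.1440, -0.1848, -0.0630)
τ = I·(Δω/dt) + ω₀×(Iω₀) = (-0.1700, 0.1100, -0.1200)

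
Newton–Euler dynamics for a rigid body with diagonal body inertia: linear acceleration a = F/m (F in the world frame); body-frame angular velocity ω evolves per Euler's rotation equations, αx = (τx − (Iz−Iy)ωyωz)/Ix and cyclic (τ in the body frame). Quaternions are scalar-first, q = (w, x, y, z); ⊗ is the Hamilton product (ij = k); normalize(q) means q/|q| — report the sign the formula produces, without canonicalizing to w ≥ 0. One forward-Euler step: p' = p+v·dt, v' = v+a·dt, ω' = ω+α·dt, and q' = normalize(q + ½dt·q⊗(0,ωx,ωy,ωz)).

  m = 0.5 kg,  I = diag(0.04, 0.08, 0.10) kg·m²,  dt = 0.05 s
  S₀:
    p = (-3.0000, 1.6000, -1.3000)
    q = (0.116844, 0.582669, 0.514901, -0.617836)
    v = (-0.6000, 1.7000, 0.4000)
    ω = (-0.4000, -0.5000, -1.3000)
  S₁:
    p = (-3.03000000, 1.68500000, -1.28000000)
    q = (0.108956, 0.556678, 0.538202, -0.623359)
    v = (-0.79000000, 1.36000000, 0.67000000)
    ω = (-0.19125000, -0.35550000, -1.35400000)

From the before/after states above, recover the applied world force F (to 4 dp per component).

F = (-1.9000, -3.4000, 2.7000)

v₁ − v₀ = (-0.19000000, -0.34000000, 0.27000000)
F = m·Δv/dt = (-1.9000, -3.4000, 2.7000)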